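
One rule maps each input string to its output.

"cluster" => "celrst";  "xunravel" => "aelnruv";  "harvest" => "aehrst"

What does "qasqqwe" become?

aeqqqs

What's happening: sort the characters into alphabetical order, then delete the last character.
For "qasqqwe" the result is "aeqqqs".
(Check on "harvest": → "aehrstv" → "aehrst" ✓)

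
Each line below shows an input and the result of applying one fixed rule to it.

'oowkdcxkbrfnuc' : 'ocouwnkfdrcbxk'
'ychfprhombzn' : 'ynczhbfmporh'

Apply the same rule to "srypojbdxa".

In each case the input is transformed by: take characters alternately from the front and the back (1st, last, 2nd, 2nd-last, ...).
So "srypojbdxa" becomes "sarxydpboj".

sarxydpboj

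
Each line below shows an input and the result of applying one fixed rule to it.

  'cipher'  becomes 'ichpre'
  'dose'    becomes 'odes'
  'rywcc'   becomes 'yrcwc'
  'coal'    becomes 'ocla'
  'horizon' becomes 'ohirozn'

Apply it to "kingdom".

The pattern: swap each adjacent pair of characters (1↔2, 3↔4, ...).
For "kingdom" the result is "ikgnodm".

ikgnodm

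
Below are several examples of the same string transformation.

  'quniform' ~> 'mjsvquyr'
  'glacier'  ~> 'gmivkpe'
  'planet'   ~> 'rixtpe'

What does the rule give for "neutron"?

The transformation: shift every letter 4 places forward in the alphabet (wrapping around), then move the first 3 characters to the end (rotate left by 3).
For "neutron", step one produces "riyxvsr"; step two turns that into "xvsrriy".

xvsrriy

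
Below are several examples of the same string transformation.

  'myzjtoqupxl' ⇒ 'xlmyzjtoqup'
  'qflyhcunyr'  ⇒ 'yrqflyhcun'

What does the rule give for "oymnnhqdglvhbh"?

bhoymnnhqdglvh

Rule — move the last 2 characters to the front (rotate right by 2).
For "oymnnhqdglvhbh" the result is "bhoymnnhqdglvh".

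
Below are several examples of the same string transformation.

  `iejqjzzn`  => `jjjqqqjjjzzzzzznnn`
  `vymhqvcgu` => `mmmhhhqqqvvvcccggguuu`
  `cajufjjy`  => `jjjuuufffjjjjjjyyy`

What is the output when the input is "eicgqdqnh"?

Rule — delete the first 2 characters, then repeat every character 3 times.
On "eicgqdqnh": the first step gives "cgqdqnh", and the second then gives "cccgggqqqdddqqqnnnhhh".
(Check on "vymhqvcgu": → "mhqvcgu" → "mmmhhhqqqvvvcccggguuu" ✓)

cccgggqqqdddqqqnnnhhh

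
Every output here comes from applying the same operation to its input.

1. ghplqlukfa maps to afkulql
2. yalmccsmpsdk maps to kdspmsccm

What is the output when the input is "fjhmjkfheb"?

What's happening: delete the first 3 characters, then reverse the string.
"fjhmjkfheb" → "mjkfheb" → "behfkjm".

behfkjm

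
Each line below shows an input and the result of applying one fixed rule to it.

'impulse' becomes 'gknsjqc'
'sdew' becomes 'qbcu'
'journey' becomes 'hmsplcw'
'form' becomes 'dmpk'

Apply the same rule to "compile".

In each case the input is transformed by: shift every letter 2 places backward in the alphabet (wrapping around).
So "compile" becomes "amkngjc".

amkngjc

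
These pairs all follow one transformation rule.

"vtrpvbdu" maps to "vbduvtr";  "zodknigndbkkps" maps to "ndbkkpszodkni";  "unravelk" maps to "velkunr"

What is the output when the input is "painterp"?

terppai

The rule is to swap the front and back halves of the string, then delete the last character.
Starting from "painterp": after the first operation, "terppain"; after the second, "terppai".
(Check on "unravelk": → "velkunra" → "velkunr" ✓)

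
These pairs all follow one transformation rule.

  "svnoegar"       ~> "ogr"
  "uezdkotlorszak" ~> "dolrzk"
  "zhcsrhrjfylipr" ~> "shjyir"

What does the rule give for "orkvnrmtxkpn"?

Looking at the pairs, the operation is to delete the first 3 characters, then keep every other character starting from the first (positions 1st, 3rd, 5th, ...).
Applying both steps to "orkvnrmtxkpn": "vnrmtxkpn", then "vrtkn".

vrtkn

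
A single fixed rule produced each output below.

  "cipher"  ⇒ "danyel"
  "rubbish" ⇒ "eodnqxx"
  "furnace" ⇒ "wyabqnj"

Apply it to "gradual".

What's happening: shift every letter 4 places backward in the alphabet (wrapping around), then move the last 3 characters to the front (rotate right by 3).
"gradual" → "cnwzqwh" → "qwhcnwz".

qwhcnwz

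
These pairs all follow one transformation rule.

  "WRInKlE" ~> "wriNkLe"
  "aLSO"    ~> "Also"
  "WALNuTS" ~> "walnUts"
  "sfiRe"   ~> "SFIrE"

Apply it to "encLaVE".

ENClAve

What's happening: flip the case of every letter.
Doing the same to "encLaVE": "ENClAve".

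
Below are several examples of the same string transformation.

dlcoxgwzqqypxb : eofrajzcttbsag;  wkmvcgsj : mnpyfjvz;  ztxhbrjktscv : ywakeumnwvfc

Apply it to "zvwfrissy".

byziulvvc

The pattern: shift every letter 3 places forward in the alphabet (wrapping around), then swap the first and last characters.
For "zvwfrissy", step one produces "cyziulvvb"; step two turns that into "byziulvvc".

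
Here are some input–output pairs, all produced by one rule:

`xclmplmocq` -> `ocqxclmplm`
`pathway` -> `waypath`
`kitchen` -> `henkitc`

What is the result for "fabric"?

The pattern: move the last 3 characters to the front (rotate right by 3).
Applying that to "fabric" gives "ricfab".

ricfab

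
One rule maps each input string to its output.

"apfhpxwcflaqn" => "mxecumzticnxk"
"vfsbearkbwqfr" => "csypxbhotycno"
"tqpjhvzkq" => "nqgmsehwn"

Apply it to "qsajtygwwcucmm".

What's happening: swap each adjacent pair of characters (1↔2, 3↔4, ...), then shift every letter 3 places backward in the alphabet (wrapping around).
Applying both steps to "qsajtygwwcucmm": "sqjaytwgcwcumm", then "pngxvqtdztzrjj".

pngxvqtdztzrjj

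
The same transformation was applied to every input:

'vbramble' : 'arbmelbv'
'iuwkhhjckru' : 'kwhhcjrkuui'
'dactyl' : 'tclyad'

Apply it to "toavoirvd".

vaiovrdot

Rule — swap each adjacent pair of characters (1↔2, 3↔4, ...), then move the first 2 characters to the end (rotate left by 2).
Working it through for "toavoirvd": intermediate "otvaiovrd", final "vaiovrdot".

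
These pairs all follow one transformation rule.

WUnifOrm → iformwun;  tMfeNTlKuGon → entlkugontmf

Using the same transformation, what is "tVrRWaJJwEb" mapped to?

rwajjwebtvr

The transformation: move the first 3 characters to the end (rotate left by 3), then convert every letter to lowercase.
Working it through for "tVrRWaJJwEb": intermediate "RWaJJwEbtVr", final "rwajjwebtvr".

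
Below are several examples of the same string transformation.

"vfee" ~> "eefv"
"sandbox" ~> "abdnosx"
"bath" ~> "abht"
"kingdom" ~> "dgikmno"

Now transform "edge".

What's happening: sort the characters into alphabetical order.
On "edge" that produces "deeg".

deeg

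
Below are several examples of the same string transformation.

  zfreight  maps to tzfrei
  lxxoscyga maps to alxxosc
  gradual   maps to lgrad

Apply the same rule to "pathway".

ypath

Rule — move the last character to the front, then delete the last 2 characters.
Applying both steps to "pathway": "ypathwa", then "ypath".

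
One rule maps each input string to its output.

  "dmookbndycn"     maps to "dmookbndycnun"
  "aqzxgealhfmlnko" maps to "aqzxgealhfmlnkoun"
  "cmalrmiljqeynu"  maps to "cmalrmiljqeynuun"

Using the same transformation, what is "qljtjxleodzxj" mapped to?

qljtjxleodzxjun

Rule — append "un".
So "qljtjxleodzxj" becomes "qljtjxleodzxjun".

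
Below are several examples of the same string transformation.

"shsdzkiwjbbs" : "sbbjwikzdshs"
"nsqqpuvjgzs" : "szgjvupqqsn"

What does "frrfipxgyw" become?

Each output is the input with this applied: reverse the string.
So "frrfipxgyw" becomes "wygxpifrrf".

wygxpifrrf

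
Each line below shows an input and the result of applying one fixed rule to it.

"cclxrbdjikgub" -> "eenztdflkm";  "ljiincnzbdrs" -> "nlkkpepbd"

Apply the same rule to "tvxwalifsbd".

Looking at the pairs, the operation is to shift every letter 2 places forward in the alphabet (wrapping around), then delete the last 3 characters.
On "tvxwalifsbd": the first step gives "vxzycnkhudf", and the second then gives "vxzycnkh".

vxzycnkh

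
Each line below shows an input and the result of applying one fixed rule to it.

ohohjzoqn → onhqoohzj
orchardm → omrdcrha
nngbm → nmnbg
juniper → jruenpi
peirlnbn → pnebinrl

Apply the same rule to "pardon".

Each output is the input with this applied: take characters alternately from the front and the back (1st, last, 2nd, 2nd-last, ...).
"pardon" → "pnaord".

pnaord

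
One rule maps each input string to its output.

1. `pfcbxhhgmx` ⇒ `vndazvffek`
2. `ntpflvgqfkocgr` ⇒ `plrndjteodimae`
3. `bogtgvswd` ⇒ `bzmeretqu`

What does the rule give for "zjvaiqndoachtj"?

hxhtygolbmyafr

Looking at the pairs, the operation is to move the last character to the front, then shift every letter 2 places backward in the alphabet (wrapping around).
Starting from "zjvaiqndoachtj": after the first operation, "jzjvaiqndoacht"; after the second, "hxhtygolbmyafr".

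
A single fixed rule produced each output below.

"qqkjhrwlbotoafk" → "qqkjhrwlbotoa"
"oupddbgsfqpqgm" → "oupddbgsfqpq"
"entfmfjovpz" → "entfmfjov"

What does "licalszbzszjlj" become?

licalszbzszj

The rule is to delete the last 2 characters.
Applying that to "licalszbzszjlj" gives "licalszbzszj".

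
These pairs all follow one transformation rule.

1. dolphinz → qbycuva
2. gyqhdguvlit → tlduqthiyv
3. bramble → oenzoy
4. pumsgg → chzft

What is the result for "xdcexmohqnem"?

Each output is the input with this applied: delete the last character, then shift every letter 13 places forward in the alphabet (wrapping around) — i.e. ROT13.
Applying both steps to "xdcexmohqnem": "xdcexmohqne", then "kqprkzbudar".
(Check on "gyqhdguvlit": → "gyqhdguvli" → "tlduqthiyv" ✓)

kqprkzbudar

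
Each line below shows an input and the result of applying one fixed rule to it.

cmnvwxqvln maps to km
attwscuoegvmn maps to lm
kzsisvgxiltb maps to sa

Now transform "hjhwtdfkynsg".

Rule — shift every letter 1 place backward in the alphabet (wrapping around), then keep only the last 2 characters.
Working it through for "hjhwtdfkynsg": intermediate "gigvscejxmrf", final "rf".

rf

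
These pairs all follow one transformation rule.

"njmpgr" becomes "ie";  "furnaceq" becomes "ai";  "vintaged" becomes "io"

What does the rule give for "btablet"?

The pattern: shift every letter 5 places backward in the alphabet (wrapping around), then keep only the vowels.
Applying both steps to "btablet": "wovwgzo", then "oo".

oo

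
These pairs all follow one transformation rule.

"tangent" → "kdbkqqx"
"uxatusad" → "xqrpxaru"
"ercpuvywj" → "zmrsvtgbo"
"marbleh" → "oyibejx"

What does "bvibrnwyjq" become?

fyoktvgnys

Looking at the pairs, the operation is to shift every letter 3 places backward in the alphabet (wrapping around), then move the first 2 characters to the end (rotate left by 2).
"bvibrnwyjq" → "fyoktvgnys".
(Check on "uxatusad": → "ruxqrpxa" → "xqrpxaru" ✓)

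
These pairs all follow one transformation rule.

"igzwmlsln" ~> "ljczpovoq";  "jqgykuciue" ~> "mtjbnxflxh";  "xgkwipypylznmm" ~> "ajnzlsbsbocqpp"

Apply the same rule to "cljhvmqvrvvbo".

fomkyptyuyyer

What's happening: shift every letter 3 places forward in the alphabet (wrapping around).
Doing the same to "cljhvmqvrvvbo": "fomkyptyuyyer".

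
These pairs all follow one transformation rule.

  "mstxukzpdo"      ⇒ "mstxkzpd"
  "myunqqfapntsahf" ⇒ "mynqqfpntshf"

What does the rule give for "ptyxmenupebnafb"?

The pattern: remove every vowel.
"ptyxmenupebnafb" → "ptyxmnpbnfb".

ptyxmnpbnfb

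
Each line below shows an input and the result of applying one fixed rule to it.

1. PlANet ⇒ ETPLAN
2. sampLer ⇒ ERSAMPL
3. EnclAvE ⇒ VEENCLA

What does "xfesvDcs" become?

CSXFESVD

Each output is the input with this applied: move the last 2 characters to the front (rotate right by 2), then convert every letter to uppercase.
Working it through for "xfesvDcs": intermediate "csxfesvD", final "CSXFESVD".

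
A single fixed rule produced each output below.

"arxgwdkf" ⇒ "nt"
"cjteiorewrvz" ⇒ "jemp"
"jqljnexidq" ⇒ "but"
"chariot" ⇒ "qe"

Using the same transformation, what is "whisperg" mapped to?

yu

Looking at the pairs, the operation is to keep one character in every 3, starting at position 3 (positions 3rd, 6th, 9th, ...), then shift every letter 10 places backward in the alphabet (wrapping around).
On "whisperg": the first step gives "ie", and the second then gives "yu".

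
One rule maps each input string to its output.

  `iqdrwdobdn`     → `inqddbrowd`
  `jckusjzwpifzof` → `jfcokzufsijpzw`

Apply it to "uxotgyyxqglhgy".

The rule is to take characters alternately from the front and the back (1st, last, 2nd, 2nd-last, ...).
Applying that to "uxotgyyxqglhgy" gives "uyxgohtlggyqyx".

uyxgohtlggyqyx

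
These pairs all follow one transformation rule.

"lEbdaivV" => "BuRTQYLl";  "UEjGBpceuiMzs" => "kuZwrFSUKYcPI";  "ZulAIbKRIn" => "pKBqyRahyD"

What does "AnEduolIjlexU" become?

The rule is to flip the case of every letter, then shift every letter 10 places backward in the alphabet (wrapping around).
For "AnEduolIjlexU", step one produces "aNeDUOLiJLEXu"; step two turns that into "qDuTKEByZBUNk".

qDuTKEByZBUNk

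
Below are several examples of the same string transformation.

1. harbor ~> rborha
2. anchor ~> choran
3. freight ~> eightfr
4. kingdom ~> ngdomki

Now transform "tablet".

Looking at the pairs, the operation is to move the first 2 characters to the end (rotate left by 2).
On "tablet" that produces "bletta".

bletta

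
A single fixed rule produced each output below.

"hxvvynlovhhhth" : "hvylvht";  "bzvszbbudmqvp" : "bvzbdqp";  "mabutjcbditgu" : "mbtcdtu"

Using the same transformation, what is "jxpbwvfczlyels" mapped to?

jpwfzyl

What's happening: keep every other character starting from the first (positions 1st, 3rd, 5th, ...).
On "jxpbwvfczlyels" that produces "jpwfzyl".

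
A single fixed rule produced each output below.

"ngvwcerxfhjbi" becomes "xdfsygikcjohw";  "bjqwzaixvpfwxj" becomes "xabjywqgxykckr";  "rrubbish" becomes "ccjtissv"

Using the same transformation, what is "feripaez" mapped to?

jqbfagfs

The rule is to shift every letter 1 place forward in the alphabet (wrapping around), then move the first 3 characters to the end (rotate left by 3).
Working it through for "feripaez": intermediate "gfsjqbfa", final "jqbfagfs".
(Check on "ngvwcerxfhjbi": → "ohwxdfsygikcj" → "xdfsygikcjohw" ✓)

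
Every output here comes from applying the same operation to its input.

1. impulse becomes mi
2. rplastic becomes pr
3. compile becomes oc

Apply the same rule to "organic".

ro

What's happening: swap each adjacent pair of characters (1↔2, 3↔4, ...), then keep only the first 2 characters.
Applying both steps to "organic": "roaginc", then "ro".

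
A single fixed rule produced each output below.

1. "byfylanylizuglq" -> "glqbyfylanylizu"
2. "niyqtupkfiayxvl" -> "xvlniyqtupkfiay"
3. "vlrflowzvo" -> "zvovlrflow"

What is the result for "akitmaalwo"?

What's happening: move the last 3 characters to the front (rotate right by 3).
For "akitmaalwo" the result is "lwoakitmaa".

lwoakitmaa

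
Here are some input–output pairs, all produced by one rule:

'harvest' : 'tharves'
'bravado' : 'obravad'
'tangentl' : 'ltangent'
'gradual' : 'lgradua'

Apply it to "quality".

yqualit

Each output is the input with this applied: move the last character to the front.
On "quality" that produces "yqualit".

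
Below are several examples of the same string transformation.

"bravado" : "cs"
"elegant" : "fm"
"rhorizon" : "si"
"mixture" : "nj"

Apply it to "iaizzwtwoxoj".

The rule is to shift every letter 1 place forward in the alphabet (wrapping around), then keep only the first 2 characters.
Applying both steps to "iaizzwtwoxoj": "jbjaaxuxpypk", then "jb".

jb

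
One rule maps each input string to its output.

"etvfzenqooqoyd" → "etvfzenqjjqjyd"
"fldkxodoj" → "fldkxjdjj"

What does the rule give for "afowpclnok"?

afjwpclnjk

Looking at the pairs, the operation is to replace every "o" with "j".
For "afowpclnok" the result is "afjwpclnjk".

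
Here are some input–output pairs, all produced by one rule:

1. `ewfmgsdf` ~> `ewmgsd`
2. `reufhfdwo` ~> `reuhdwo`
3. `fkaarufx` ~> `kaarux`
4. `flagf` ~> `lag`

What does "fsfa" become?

Looking at the pairs, the operation is to remove every "f".
On "fsfa" that produces "sa".

sa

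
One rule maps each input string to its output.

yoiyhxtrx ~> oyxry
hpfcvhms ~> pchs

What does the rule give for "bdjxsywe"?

The transformation: move the first character to the end, then keep every other character starting from the first (positions 1st, 3rd, 5th, ...).
Working it through for "bdjxsywe": intermediate "djxsyweb", final "dxye".

dxye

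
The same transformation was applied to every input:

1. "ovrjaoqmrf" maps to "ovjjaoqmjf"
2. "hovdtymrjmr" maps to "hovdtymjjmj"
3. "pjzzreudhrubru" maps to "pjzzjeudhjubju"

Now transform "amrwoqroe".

The transformation: replace every "r" with "j".
So "amrwoqroe" becomes "amjwoqjoe".

amjwoqjoe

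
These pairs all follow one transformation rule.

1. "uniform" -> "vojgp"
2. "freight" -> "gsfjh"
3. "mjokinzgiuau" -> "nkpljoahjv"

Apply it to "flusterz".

gmvtuf

What's happening: delete the last 2 characters, then shift every letter 1 place forward in the alphabet (wrapping around).
On "flusterz": the first step gives "fluste", and the second then gives "gmvtuf".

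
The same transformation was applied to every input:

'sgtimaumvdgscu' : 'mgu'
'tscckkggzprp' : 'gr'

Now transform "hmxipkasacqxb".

sq

The transformation: keep one character in every 3, starting at position 2 (positions 2nd, 5th, 8th, ...), then delete the first 2 characters.
For "hmxipkasacqxb", step one produces "mpsq"; step two turns that into "sq".
(Check on "tscckkggzprp": → "skgr" → "gr" ✓)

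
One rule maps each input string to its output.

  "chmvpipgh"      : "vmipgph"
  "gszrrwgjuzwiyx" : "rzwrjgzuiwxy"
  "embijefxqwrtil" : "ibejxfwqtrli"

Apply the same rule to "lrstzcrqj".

The rule is to swap each adjacent pair of characters (1↔2, 3↔4, ...), then delete the first 2 characters.
Starting from "lrstzcrqj": after the first operation, "rltsczqrj"; after the second, "tsczqrj".

tsczqrj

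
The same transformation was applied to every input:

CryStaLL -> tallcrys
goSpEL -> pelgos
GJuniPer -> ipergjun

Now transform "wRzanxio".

nxiowrza

The pattern: swap the front and back halves of the string, then convert every letter to lowercase.
Starting from "wRzanxio": after the first operation, "nxiowRza"; after the second, "nxiowrza".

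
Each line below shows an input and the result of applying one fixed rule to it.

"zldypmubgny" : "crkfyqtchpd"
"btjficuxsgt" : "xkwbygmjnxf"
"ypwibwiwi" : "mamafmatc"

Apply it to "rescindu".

yhrmgwiv

The pattern: reverse the string, then shift every letter 4 places forward in the alphabet (wrapping around).
On "rescindu": the first step gives "udnicser", and the second then gives "yhrmgwiv".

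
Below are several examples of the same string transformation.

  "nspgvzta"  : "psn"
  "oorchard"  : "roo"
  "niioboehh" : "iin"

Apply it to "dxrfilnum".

Each output is the input with this applied: reverse the string, then keep only the last 3 characters.
For "dxrfilnum", step one produces "munlifrxd"; step two turns that into "rxd".

rxd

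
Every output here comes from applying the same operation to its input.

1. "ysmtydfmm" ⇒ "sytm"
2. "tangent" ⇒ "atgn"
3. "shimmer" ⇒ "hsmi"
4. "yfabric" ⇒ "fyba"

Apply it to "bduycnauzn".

dbyu

The transformation: swap each adjacent pair of characters (1↔2, 3↔4, ...), then keep only the first 4 characters.
On "bduycnauzn": the first step gives "dbyuncuanz", and the second then gives "dbyu".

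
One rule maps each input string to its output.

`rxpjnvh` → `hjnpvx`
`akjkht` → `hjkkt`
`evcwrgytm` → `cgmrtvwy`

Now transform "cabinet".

In each case the input is transformed by: delete the first character, then sort the characters into alphabetical order.
For "cabinet", step one produces "abinet"; step two turns that into "abeint".
(Check on "evcwrgytm": → "vcwrgytm" → "cgmrtvwy" ✓)

abeint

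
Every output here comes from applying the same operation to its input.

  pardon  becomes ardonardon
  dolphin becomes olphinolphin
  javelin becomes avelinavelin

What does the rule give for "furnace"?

The rule is to delete the first character, then write the whole string twice.
On "furnace": the first step gives "urnace", and the second then gives "urnaceurnace".

urnaceurnace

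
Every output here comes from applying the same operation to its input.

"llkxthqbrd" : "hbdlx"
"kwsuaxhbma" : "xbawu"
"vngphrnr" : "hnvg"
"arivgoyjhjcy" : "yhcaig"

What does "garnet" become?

nta

What's happening: swap the front and back halves of the string, then keep every other character starting from the first (positions 1st, 3rd, 5th, ...).
Applying both steps to "garnet": "netgar", then "nta".
(Check on "arivgoyjhjcy": → "yjhjcyarivgo" → "yhcaig" ✓)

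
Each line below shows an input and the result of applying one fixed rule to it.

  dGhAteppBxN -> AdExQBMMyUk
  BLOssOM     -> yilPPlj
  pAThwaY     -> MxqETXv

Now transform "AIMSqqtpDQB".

xfjpNNQMany

Each output is the input with this applied: flip the case of every letter, then shift every letter 3 places backward in the alphabet (wrapping around).
Doing the same to "AIMSqqtpDQB": "xfjpNNQMany".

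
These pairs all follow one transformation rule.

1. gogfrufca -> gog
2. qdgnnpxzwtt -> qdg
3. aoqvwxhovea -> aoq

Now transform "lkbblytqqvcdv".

lkb

Rule — keep only the first 3 characters.
"lkbblytqqvcdv" → "lkb".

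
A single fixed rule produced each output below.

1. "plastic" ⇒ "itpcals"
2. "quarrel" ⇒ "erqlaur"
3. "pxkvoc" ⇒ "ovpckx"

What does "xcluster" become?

Looking at the pairs, the operation is to move the last 3 characters to the front (rotate right by 3), then swap each adjacent pair of characters (1↔2, 3↔4, ...).
For "xcluster" the result is "etxrlcsu".

etxrlcsu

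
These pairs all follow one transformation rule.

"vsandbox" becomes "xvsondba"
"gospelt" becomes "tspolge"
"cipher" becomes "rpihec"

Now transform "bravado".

vrodbaa

What's happening: sort the characters into reverse alphabetical order.
So "bravado" becomes "vrodbaa".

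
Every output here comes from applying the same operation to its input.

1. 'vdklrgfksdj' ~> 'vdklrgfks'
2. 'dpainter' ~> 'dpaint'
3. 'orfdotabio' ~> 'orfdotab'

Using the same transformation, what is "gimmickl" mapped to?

gimmic

Rule — delete the last 2 characters.
So "gimmickl" becomes "gimmic".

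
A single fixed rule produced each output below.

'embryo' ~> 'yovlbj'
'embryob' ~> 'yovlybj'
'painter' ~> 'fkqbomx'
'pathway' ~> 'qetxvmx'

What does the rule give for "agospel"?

The rule is to shift every letter 3 places backward in the alphabet (wrapping around), then move the first 2 characters to the end (rotate left by 2).
On "agospel": the first step gives "xdlpmbi", and the second then gives "lpmbixd".

lpmbixd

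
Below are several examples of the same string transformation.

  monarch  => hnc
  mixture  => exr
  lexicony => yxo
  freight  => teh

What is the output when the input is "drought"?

Looking at the pairs, the operation is to move the last character to the front, then keep one character in every 3, starting at position 1 (positions 1st, 4th, 7th, ...).
Working it through for "drought": intermediate "tdrough", final "toh".

toh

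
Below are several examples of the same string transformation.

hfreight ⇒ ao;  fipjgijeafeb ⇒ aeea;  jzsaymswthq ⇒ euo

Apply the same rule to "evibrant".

io

Looking at the pairs, the operation is to shift every letter 5 places backward in the alphabet (wrapping around), then keep only the vowels.
On "evibrant": the first step gives "zqdwmvio", and the second then gives "io".
(Check on "jzsaymswthq": → "eunvthnrocl" → "euo" ✓)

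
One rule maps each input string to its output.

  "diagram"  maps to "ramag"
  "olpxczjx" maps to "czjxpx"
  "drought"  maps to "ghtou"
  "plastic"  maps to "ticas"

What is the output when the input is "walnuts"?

utsln

Each output is the input with this applied: delete the first 2 characters, then move the first 2 characters to the end (rotate left by 2).
On "walnuts": the first step gives "lnuts", and the second then gives "utsln".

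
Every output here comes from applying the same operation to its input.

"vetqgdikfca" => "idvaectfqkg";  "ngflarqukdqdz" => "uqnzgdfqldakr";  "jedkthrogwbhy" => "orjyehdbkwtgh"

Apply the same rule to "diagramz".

grdzimaa

The transformation: take characters alternately from the front and the back (1st, last, 2nd, 2nd-last, ...), then move the last 2 characters to the front (rotate right by 2).
On "diagramz": the first step gives "dzimaagr", and the second then gives "grdzimaa".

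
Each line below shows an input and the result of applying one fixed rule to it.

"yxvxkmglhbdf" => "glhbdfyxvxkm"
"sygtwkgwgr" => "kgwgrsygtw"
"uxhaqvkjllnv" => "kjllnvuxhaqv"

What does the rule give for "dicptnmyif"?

The transformation: swap the front and back halves of the string.
Doing the same to "dicptnmyif": "nmyifdicpt".

nmyifdicpt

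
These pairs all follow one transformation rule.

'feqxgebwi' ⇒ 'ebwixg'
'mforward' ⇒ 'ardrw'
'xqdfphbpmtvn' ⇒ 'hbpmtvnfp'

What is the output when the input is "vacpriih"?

Each output is the input with this applied: delete the first 3 characters, then move the first 2 characters to the end (rotate left by 2).
For "vacpriih", step one produces "priih"; step two turns that into "iihpr".

iihpr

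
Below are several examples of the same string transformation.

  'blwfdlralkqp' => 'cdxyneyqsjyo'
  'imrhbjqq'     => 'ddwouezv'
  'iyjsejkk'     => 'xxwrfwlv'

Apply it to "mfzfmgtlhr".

Rule — shift every letter 13 places forward in the alphabet (wrapping around) — i.e. ROT13, then reverse the string.
Starting from "mfzfmgtlhr": after the first operation, "zsmsztgyue"; after the second, "euygtzsmsz".

euygtzsmsz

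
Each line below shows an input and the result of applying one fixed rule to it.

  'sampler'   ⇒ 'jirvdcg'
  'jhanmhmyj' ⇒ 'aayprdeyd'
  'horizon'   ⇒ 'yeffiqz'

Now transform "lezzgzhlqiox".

The pattern: shift every letter 9 places backward in the alphabet (wrapping around), then take characters alternately from the front and the back (1st, last, 2nd, 2nd-last, ...).
Applying that to "lezzgzhlqiox" gives "covfqzqhxcqy".

covfqzqhxcqy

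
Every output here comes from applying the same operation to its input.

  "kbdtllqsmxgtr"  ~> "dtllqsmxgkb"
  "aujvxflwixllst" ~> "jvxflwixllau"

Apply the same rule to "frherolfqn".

The pattern: delete the last 2 characters, then move the first 2 characters to the end (rotate left by 2).
For "frherolfqn", step one produces "frherolf"; step two turns that into "herolffr".

herolffr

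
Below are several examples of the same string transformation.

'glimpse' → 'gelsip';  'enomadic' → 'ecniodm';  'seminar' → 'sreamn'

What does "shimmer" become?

The transformation: take characters alternately from the front and the back (1st, last, 2nd, 2nd-last, ...), then delete the last character.
On "shimmer": the first step gives "srheimm", and the second then gives "srheim".

srheim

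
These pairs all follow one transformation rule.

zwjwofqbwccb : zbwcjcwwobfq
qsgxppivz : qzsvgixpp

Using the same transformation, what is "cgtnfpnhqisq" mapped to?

Each output is the input with this applied: take characters alternately from the front and the back (1st, last, 2nd, 2nd-last, ...).
"cgtnfpnhqisq" → "cqgstinqfhpn".

cqgstinqfhpn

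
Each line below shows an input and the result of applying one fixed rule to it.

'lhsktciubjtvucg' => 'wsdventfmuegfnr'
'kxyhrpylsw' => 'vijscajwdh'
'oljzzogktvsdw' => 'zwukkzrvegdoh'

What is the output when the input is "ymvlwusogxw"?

In each case the input is transformed by: shift every letter 11 places forward in the alphabet (wrapping around).
"ymvlwusogxw" → "jxgwhfdzrih".

jxgwhfdzrih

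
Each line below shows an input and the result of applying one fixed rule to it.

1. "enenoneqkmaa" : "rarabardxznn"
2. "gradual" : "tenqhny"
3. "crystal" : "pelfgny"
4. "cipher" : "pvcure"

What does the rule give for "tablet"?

In each case the input is transformed by: shift every letter 13 places forward in the alphabet (wrapping around) — i.e. ROT13.
On "tablet" that produces "gnoyrg".

gnoyrg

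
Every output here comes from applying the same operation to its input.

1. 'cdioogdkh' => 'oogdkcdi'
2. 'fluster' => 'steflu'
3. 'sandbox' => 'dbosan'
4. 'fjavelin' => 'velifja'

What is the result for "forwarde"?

wardfor

The transformation: delete the last character, then move the first 3 characters to the end (rotate left by 3).
For "forwarde" the result is "wardfor".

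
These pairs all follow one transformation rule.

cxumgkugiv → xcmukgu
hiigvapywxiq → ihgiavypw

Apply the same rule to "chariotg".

The transformation: delete the last 3 characters, then swap each adjacent pair of characters (1↔2, 3↔4, ...).
Starting from "chariotg": after the first operation, "chari"; after the second, "hcrai".

hcrai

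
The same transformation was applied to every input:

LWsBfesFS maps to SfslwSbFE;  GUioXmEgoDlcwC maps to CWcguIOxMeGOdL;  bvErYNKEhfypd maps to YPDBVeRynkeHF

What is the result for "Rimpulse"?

The pattern: move the last 3 characters to the front (rotate right by 3), then flip the case of every letter.
"Rimpulse" → "lseRimpu" → "LSErIMPU".

LSErIMPU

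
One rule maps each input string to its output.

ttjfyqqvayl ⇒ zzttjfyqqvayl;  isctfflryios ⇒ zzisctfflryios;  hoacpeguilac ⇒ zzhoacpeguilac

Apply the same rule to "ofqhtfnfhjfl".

Rule — prepend "zz".
So "ofqhtfnfhjfl" becomes "zzofqhtfnfhjfl".

zzofqhtfnfhjfl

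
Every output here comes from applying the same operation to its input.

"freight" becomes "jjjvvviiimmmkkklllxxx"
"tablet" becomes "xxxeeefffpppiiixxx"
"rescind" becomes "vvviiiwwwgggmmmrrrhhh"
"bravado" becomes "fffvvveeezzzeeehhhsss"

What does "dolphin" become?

The pattern: repeat every character 3 times, then shift every letter 4 places forward in the alphabet (wrapping around).
On "dolphin": the first step gives "dddooolllppphhhiiinnn", and the second then gives "hhhsssppptttlllmmmrrr".

hhhsssppptttlllmmmrrr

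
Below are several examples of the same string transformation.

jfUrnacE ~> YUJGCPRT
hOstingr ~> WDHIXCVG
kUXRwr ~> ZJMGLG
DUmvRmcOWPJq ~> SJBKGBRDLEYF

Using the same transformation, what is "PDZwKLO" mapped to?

The rule is to shift every letter 11 places backward in the alphabet (wrapping around), then convert every letter to uppercase.
Starting from "PDZwKLO": after the first operation, "ESOlZAD"; after the second, "ESOLZAD".

ESOLZAD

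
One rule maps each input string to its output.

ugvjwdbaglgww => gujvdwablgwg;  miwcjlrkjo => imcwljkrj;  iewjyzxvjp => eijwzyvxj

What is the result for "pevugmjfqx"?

epuvmgfjq

Looking at the pairs, the operation is to delete the last character, then swap each adjacent pair of characters (1↔2, 3↔4, ...).
"pevugmjfqx" → "pevugmjfq" → "epuvmgfjq".
(Check on "ugvjwdbaglgww": → "ugvjwdbaglgw" → "gujvdwablgwg" ✓)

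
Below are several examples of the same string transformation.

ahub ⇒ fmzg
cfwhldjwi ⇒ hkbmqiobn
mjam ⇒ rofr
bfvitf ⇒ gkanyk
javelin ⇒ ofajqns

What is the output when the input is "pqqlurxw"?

Rule — shift every letter 5 places forward in the alphabet (wrapping around).
Applying that to "pqqlurxw" gives "uvvqzwcb".

uvvqzwcb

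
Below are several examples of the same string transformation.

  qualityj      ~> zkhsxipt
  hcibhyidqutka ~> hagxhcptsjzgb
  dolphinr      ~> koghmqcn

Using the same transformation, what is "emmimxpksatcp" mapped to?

lhlwojrzsbodl

Rule — move the first 2 characters to the end (rotate left by 2), then shift every letter 1 place backward in the alphabet (wrapping around).
"emmimxpksatcp" → "mimxpksatcpem" → "lhlwojrzsbodl".
(Check on "hcibhyidqutka": → "ibhyidqutkahc" → "hagxhcptsjzgb" ✓)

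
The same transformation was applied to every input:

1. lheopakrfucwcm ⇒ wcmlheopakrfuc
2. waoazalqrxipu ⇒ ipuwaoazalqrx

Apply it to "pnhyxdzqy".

zqypnhyxd

Looking at the pairs, the operation is to move the last 3 characters to the front (rotate right by 3).
On "pnhyxdzqy" that produces "zqypnhyxd".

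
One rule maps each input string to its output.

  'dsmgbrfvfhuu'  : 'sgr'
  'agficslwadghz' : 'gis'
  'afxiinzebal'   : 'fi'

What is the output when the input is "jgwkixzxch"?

gk

The transformation: keep every other character starting from the second (positions 2nd, 4th, 6th, ...), then delete the last 3 characters.
"jgwkixzxch" → "gkxxh" → "gk".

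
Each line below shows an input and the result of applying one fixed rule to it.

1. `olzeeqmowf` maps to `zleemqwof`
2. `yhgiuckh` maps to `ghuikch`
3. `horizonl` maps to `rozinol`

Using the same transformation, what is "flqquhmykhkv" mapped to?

The transformation: delete the first character, then swap each adjacent pair of characters (1↔2, 3↔4, ...).
For "flqquhmykhkv", step one produces "lqquhmykhkv"; step two turns that into "qluqmhkykhv".

qluqmhkykhv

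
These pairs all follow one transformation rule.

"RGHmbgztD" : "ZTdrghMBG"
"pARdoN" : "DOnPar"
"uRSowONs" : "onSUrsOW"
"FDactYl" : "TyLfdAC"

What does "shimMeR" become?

mErSHIM

Rule — flip the case of every letter, then move the last 3 characters to the front (rotate right by 3).
For "shimMeR", step one produces "SHIMmEr"; step two turns that into "mErSHIM".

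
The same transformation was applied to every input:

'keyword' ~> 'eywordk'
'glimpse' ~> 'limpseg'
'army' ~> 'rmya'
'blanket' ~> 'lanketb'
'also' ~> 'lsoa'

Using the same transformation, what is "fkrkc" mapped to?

The transformation: move the first character to the end.
Doing the same to "fkrkc": "krkcf".

krkcf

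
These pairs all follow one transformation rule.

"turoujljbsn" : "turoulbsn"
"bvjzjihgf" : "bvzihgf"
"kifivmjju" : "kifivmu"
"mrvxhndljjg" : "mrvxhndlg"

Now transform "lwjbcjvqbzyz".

Each output is the input with this applied: remove every "j".
So "lwjbcjvqbzyz" becomes "lwbcvqbzyz".

lwbcvqbzyz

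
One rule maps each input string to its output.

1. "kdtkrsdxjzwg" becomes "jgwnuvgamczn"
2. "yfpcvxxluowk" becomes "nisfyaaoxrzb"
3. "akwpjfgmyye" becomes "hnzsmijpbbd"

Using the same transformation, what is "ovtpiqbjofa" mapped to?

dywsltemrir

Looking at the pairs, the operation is to swap the first and last characters, then shift every letter 3 places forward in the alphabet (wrapping around).
Starting from "ovtpiqbjofa": after the first operation, "avtpiqbjofo"; after the second, "dywsltemrir".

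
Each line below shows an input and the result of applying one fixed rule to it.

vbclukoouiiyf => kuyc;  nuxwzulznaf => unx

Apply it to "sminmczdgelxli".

cgxi

In each case the input is transformed by: keep one character in every 3, starting at position 3 (positions 3rd, 6th, 9th, ...), then move the first character to the end.
Starting from "sminmczdgelxli": after the first operation, "icgx"; after the second, "cgxi".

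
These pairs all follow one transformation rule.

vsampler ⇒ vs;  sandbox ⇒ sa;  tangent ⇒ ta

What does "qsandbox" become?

qs

What's happening: keep only the first 2 characters.
"qsandbox" → "qs".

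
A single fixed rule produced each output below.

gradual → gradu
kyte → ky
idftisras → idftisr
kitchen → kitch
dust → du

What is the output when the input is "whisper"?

Rule — delete the last 2 characters.
Applying that to "whisper" gives "whisp".

whisp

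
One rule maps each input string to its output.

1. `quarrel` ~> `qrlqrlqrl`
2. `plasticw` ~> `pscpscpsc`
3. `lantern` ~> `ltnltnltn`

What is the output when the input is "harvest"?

hvthvthvt

Looking at the pairs, the operation is to keep one character in every 3, starting at position 1 (positions 1st, 4th, 7th, ...), then write the whole string 3 times in a row.
For "harvest", step one produces "hvt"; step two turns that into "hvthvthvt".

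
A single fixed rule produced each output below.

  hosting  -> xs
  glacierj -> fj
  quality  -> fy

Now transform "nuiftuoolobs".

In each case the input is transformed by: keep one character in every 3, starting at position 3 (positions 3rd, 6th, 9th, ...), then shift every letter 5 places forward in the alphabet (wrapping around).
For "nuiftuoolobs", step one produces "iuls"; step two turns that into "nzqx".
(Check on "hosting": → "sn" → "xs" ✓)

nzqx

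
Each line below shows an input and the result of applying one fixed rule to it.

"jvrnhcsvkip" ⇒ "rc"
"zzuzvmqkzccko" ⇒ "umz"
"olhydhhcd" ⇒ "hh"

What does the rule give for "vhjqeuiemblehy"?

jum

In each case the input is transformed by: keep one character in every 3, starting at position 3 (positions 3rd, 6th, 9th, ...), then delete the last character.
Applying both steps to "vhjqeuiemblehy": "jume", then "jum".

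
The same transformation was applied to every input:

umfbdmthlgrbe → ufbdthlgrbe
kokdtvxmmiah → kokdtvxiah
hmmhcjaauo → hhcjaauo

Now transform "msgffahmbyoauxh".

sgffahbyoauxh

The rule is to remove every "m".
On "msgffahmbyoauxh" that produces "sgffahbyoauxh".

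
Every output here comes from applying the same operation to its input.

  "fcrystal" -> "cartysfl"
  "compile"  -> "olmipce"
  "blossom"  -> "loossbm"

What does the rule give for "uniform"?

nriofum

What's happening: take characters alternately from the front and the back (1st, last, 2nd, 2nd-last, ...), then move the first 2 characters to the end (rotate left by 2).
On "uniform": the first step gives "umnriof", and the second then gives "nriofum".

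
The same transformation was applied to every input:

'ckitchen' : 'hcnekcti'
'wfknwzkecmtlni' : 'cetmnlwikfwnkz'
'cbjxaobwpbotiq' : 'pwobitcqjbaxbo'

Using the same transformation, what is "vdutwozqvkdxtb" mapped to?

vqdktxvbudwtzo

The rule is to swap the front and back halves of the string, then swap each adjacent pair of characters (1↔2, 3↔4, ...).
For "vdutwozqvkdxtb", step one produces "qvkdxtbvdutwoz"; step two turns that into "vqdktxvbudwtzo".
(Check on "cbjxaobwpbotiq": → "wpbotiqcbjxaob" → "pwobitcqjbaxbo" ✓)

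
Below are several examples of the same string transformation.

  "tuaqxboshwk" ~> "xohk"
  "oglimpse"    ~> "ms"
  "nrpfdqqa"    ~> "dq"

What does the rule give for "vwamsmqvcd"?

In each case the input is transformed by: delete the first 3 characters, then keep every other character starting from the second (positions 2nd, 4th, 6th, ...).
For "vwamsmqvcd" the result is "sqc".

sqc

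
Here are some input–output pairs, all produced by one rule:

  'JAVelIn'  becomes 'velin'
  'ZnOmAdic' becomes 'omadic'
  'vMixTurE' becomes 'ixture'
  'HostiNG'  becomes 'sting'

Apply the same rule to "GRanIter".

Each output is the input with this applied: delete the first 2 characters, then convert every letter to lowercase.
On "GRanIter": the first step gives "anIter", and the second then gives "aniter".

aniter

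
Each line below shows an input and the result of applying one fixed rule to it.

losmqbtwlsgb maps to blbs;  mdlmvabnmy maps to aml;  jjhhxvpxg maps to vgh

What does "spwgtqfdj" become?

qjw

Rule — keep one character in every 3, starting at position 3 (positions 3rd, 6th, 9th, ...), then move the first character to the end.
On "spwgtqfdj": the first step gives "wqj", and the second then gives "qjw".
(Check on "losmqbtwlsgb": → "sblb" → "blbs" ✓)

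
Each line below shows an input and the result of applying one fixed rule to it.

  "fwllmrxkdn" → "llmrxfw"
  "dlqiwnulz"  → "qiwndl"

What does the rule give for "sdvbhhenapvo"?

vbhhenasd

Rule — delete the last 3 characters, then move the first 2 characters to the end (rotate left by 2).
Applying both steps to "sdvbhhenapvo": "sdvbhhena", then "vbhhenasd".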